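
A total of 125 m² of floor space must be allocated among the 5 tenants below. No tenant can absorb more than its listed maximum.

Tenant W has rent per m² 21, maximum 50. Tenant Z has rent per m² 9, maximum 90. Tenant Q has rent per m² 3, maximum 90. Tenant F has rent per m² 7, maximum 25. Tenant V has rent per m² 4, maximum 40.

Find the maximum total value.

1725

Rank by rent per m²: Tenant W 21 > Tenant Z 9 > Tenant F 7 > Tenant V 4 > Tenant Q 3.
Give Tenant W 50 to hit its cap of 50 ; 75 left.
Tenant Z has room for 90 but only 75 remain, so it gets 75.
Total = 21×50 + 9×75 = 1725.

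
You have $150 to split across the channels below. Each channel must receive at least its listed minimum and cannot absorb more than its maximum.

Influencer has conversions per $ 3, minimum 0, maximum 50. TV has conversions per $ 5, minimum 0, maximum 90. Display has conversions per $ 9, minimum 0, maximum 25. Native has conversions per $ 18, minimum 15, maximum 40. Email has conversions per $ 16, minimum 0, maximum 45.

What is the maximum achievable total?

Meeting every minimum uses 0+0+0+15+0 = 15 $, leaving 135.
Order the channels by conversions per $: Native 18 > Email 16 > Display 9 > TV 5 > Influencer 3.
Native takes 25 more to reach its cap of 40 ; 110 left.
Give Email 45 more to hit its cap of 45 ; 65 left.
Display takes 25 more to reach its cap of 25 ; 40 left.
TV has room for 90 more but only 40 remain, so it gets 40.
Total = 5×40 + 9×25 + 18×40 + 16×45 = 1865.

1865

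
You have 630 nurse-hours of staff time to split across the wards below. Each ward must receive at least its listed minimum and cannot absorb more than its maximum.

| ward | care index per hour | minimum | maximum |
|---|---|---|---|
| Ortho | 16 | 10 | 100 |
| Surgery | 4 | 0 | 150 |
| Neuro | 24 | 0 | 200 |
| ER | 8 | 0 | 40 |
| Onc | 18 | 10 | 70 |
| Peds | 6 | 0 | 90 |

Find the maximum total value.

9040

Meeting every minimum uses 10+0+0+0+10+0 = 20 nurse-hours, leaving 610.
Rank by care index per hour: Neuro 24 > Onc 18 > Ortho 16 > ER 8 > Peds 6 > Surgery 4.
Give Neuro 200 more to hit its cap of 200 — 410 left.
Onc: +60 to 70 (cap) — 350 left.
Ortho takes 90 more to reach its cap of 100 — 260 left.
ER takes 40 more to reach its cap of 40 — 220 left.
Give Peds 90 more to hit its cap of 90 — 130 left.
Surgery: +130 (room for 150) → 130. Pool exhausted.
Total = 16×100 + 4×130 + 24×200 + 8×40 + 18×70 + 6×90 = 9040.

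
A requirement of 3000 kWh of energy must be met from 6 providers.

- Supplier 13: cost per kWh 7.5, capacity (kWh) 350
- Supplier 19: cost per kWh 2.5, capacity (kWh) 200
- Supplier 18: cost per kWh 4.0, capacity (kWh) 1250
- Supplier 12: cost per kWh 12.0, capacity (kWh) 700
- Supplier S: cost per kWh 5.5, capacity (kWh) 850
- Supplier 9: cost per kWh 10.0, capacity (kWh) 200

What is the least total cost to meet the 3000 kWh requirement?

16600

Fill from the cheapest provider first.
Supplier 19 at 2.5: take all 200 kWh ; 2800 still needed.
Supplier 18 at 4.0: take all 1250 kWh ; 1550 still needed.
Supplier S at 5.5: take all 850 kWh ; 700 still needed.
Supplier 13 at 7.5: take all 350 kWh ; 350 still needed.
Supplier 9 (10.0): use full 200 ; 150 kWh to go.
Take 150 from Supplier 12 at 12.0 to finish.
Cost = 200×2.5 + 1250×4.0 + 850×5.5 + 350×7.5 + 200×10.0 + 150×12.0 = 16600.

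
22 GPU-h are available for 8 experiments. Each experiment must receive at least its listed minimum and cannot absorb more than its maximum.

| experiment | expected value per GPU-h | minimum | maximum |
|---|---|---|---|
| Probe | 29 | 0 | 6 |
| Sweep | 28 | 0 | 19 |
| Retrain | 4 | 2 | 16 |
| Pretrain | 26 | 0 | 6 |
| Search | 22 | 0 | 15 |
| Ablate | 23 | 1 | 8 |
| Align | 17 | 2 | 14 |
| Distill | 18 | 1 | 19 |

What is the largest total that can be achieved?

537

Meeting every minimum uses 0+0+2+0+0+1+2+1 = 6 GPU-h, leaving 16.
Highest expected value per GPU-h first: Probe 29 > Sweep 28 > Pretrain 26 > Ablate 23 > Search 22 > Distill 18 > Align 17 > Retrain 4.
Give Probe 6 more to hit its cap of 6 → 10 left.
Sweep has room for 19 more but only 10 remain, so it gets 10.
Total = 29×6 + 28×10 + 4×2 + 23×1 + 17×2 + 18×1 = 537.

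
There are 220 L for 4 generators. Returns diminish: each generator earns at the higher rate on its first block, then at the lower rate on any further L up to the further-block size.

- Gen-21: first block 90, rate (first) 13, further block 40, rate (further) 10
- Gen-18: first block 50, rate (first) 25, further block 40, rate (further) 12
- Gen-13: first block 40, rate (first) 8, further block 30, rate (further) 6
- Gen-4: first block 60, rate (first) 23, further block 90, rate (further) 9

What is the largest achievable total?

4040

Treat each block as its own option and order by rate: Gen-18/first 25 > Gen-4/first 23 > Gen-21/first 13 > Gen-18/second 12 > Gen-21/second 10 > Gen-4/second 9 > Gen-13/first 8 > Gen-13/second 6.
Gen-18/first (25): +50 — 170 left.
Gen-4/first (23): +60 — 110 left.
Gen-21 first at 13: fill all 90 — 20 left.
Gen-18 second at 12: only 20 left, fill 20.
Total = 25×50 + 23×60 + 13×90 + 12×20 = 4040.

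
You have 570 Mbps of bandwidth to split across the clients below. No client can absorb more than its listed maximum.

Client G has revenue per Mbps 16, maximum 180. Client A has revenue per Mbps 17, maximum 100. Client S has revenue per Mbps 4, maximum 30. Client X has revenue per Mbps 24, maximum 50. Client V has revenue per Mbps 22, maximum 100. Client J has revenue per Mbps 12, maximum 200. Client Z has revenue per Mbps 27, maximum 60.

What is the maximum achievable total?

10560

Order the clients by revenue per Mbps: Client Z 27 > Client X 24 > Client V 22 > Client A 17 > Client G 16 > Client J 12 > Client S 4.
Give Client Z 60 to hit its cap of 60 → 510 left.
Client X takes 50 to reach its cap of 50 → 460 left.
Client V: +100 to 100 (cap) → 360 left.
Client A takes 100 to reach its cap of 100 → 260 left.
Client G: +180 to 180 (cap) → 80 left.
Only 80 left; Client J takes them to reach 80.
Total = 16×180 + 17×100 + 24×50 + 22×100 + 12×80 + 27×60 = 10560.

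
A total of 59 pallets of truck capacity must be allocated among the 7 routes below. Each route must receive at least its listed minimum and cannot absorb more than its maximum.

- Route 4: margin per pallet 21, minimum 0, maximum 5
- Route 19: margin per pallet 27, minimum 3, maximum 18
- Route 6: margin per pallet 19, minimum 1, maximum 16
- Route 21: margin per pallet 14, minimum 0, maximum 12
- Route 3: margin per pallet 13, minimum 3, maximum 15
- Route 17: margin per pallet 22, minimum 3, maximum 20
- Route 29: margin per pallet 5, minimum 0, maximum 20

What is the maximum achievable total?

1317

Meeting every minimum uses 0+3+1+0+3+3+0 = 10 pallets, leaving 49.
Rank by margin per pallet: Route 19 27 > Route 17 22 > Route 4 21 > Route 6 19 > Route 21 14 > Route 3 13 > Route 29 5.
Give Route 19 15 more to hit its cap of 18 ; 34 left.
Route 17 takes 17 more to reach its cap of 20 ; 17 left.
Route 4: +5 to 5 (cap) ; 12 left.
Only 12 left; Route 6 takes them to reach 13.
Total = 21×5 + 27×18 + 19×13 + 13×3 + 22×20 = 1317.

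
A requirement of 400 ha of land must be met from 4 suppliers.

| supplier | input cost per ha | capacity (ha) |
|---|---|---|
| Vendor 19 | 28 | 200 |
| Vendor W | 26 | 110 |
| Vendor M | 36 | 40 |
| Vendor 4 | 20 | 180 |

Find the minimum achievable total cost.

9540

Use suppliers in increasing cost order.
Take 180 from Vendor 4 at 20 — need 220 more.
Vendor W (26): use full 110 — 110 ha to go.
Vendor 19 at 28: take 110 of its 200 — requirement met.
Vendor M: unused.
Cost = 180×20 + 110×26 + 110×28 = 9540.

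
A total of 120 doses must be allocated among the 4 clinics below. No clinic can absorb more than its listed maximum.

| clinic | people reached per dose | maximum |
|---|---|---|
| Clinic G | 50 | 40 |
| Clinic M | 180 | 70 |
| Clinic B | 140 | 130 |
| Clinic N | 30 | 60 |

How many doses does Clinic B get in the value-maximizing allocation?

50

Highest people reached per dose first: Clinic M 180 > Clinic B 140 > Clinic G 50 > Clinic N 30.
Give Clinic M 70 to hit its cap of 70 — 50 left.
Clinic B: +50 (room for 130) → 50. Pool exhausted.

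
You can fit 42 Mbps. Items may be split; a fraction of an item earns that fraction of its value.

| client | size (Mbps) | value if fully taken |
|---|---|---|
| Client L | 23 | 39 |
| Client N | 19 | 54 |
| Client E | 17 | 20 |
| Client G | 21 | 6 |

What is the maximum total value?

Sort by value density: Client N 54/19≈2.84, Client L 39/23≈1.7, Client E 20/17≈1.18, Client G 6/21≈0.286.
All 19 Mbps of Client N fit (value 54) — 23 remain.
Client L: take in full, 23 Mbps for value 39 — 0 left.
Total value = 93.

93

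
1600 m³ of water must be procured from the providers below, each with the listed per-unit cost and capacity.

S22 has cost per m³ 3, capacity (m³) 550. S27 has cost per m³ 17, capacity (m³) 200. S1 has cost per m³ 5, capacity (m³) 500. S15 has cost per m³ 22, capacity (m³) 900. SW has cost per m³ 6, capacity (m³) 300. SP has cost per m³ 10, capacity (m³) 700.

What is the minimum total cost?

8450

Cheapest first:
Take 550 from S22 at 3 — need 1050 more.
Take 500 from S1 at 5 — need 550 more.
SW (6): use full 300 — 250 m³ to go.
Take 250 from SP at 10 to finish.
S27, S15: unused.
Cost = 550×3 + 500×5 + 300×6 + 250×10 = 8450.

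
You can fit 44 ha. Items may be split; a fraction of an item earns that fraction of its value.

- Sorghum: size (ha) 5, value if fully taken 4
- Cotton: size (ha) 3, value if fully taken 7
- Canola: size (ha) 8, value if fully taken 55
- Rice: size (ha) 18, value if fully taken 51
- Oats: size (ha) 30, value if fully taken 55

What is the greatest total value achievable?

Sort by value density: Canola 55/8≈6.88, Rice 51/18≈2.83, Cotton 7/3≈2.33, Oats 55/30≈1.83, Sorghum 4/5≈0.8.
Take all of Canola (8 ha, value 55) → 36 ha left.
Rice: take in full, 18 ha for value 51 → 18 left.
Cotton: take in full, 3 ha for value 7 → 15 left.
Fill the last 15 ha with part of Oats: 15/30 of it earns 27.5.
Total value = 140.5.

140.5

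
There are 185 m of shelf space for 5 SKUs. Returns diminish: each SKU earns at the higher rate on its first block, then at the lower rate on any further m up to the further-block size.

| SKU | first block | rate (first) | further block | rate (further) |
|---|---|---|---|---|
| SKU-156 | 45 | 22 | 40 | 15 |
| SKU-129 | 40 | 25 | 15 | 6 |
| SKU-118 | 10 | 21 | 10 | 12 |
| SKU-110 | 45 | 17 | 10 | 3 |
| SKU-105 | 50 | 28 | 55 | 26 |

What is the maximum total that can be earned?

Rank every tier by rate: SKU-105/tier1 28 > SKU-105/tier2 26 > SKU-129/tier1 25 > SKU-156/tier1 22 > SKU-118/tier1 21 > SKU-110/tier1 17 > SKU-156/tier2 15 > SKU-118/tier2 12 > SKU-129/tier2 6 > SKU-110/tier2 3.
Fill SKU-105 tier1 block (50 at 28) — 135 left.
SKU-105 tier2 at 26: fill all 55 — 80 left.
Fill SKU-129 tier1 block (40 at 25) — 40 left.
SKU-156/tier1: +40 of 45 at 22; pool empty.
Total = 28×50 + 26×55 + 25×40 + 22×40 = 4710.

4710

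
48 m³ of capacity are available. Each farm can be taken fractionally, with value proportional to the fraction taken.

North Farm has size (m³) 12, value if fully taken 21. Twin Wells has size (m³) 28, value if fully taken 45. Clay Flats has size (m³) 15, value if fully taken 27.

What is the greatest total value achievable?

81.75

Rank by value-to-size ratio: Clay Flats 27/15≈1.8, North Farm 21/12≈1.75, Twin Wells 45/28≈1.61.
Take all of Clay Flats (15 m³, value 27) → 33 m³ left.
North Farm: take in full, 12 m³ for value 21 → 21 left.
21 m³ left: a 21/28 share of Twin Wells gives 45×21/28 = 33.75.
Total value = 81.75.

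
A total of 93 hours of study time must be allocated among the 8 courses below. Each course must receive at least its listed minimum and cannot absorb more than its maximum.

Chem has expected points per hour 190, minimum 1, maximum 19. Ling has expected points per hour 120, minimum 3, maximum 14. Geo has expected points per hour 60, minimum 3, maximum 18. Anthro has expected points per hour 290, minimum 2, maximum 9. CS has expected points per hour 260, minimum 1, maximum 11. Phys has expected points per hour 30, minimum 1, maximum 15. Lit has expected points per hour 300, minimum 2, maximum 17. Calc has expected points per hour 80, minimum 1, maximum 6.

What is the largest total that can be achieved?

Meeting every minimum uses 1+3+3+2+1+1+2+1 = 14 hours, leaving 79.
Order the courses by expected points per hour: Lit 300 > Anthro 290 > CS 260 > Chem 190 > Ling 120 > Calc 80 > Geo 60 > Phys 30.
Give Lit 15 more to hit its cap of 17 — 64 left.
Anthro takes 7 more to reach its cap of 9 — 57 left.
CS takes 10 more to reach its cap of 11 — 47 left.
Chem takes 18 more to reach its cap of 19 — 29 left.
Ling takes 11 more to reach its cap of 14 — 18 left.
Give Calc 5 more to hit its cap of 6 — 13 left.
Geo has room for 15 more but only 13 remain, so it gets 16.
Total = 190×19 + 120×14 + 60×16 + 290×9 + 260×11 + 30×1 + 300×17 + 80×6 = 17330.

17330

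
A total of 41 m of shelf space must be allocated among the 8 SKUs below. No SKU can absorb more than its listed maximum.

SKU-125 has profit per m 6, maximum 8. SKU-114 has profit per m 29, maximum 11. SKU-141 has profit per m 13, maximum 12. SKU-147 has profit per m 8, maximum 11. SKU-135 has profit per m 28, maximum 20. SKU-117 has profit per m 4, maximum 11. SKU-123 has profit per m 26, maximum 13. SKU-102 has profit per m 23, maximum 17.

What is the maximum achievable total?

Rank by profit per m: SKU-114 29 > SKU-135 28 > SKU-123 26 > SKU-102 23 > SKU-141 13 > SKU-147 8 > SKU-125 6 > SKU-117 4.
SKU-114 takes 11 to reach its cap of 11 → 30 left.
SKU-135 takes 20 to reach its cap of 20 → 10 left.
Only 10 left; SKU-123 takes them to reach 10.
Total = 29×11 + 28×20 + 26×10 = 1139.

1139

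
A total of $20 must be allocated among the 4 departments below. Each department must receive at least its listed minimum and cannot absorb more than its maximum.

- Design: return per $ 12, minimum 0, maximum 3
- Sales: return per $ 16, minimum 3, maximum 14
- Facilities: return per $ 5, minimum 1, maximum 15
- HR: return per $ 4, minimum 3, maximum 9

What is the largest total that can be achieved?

Meeting every minimum uses 0+3+1+3 = 7 $, leaving 13.
Rank by return per $: Sales 16 > Design 12 > Facilities 5 > HR 4.
Give Sales 11 more to hit its cap of 14 → 2 left.
Design has room for 3 more but only 2 remain, so it gets 2.
Total = 12×2 + 16×14 + 5×1 + 4×3 = 265.

265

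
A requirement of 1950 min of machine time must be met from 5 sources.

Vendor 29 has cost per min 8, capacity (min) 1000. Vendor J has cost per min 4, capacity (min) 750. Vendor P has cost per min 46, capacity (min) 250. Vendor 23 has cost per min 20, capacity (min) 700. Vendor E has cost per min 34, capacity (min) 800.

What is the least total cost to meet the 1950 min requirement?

Fill from the cheapest source first.
Take 750 from Vendor J at 4 — need 1200 more.
Vendor 29 (8): use full 1000 — 200 min to go.
Take 200 from Vendor 23 at 20 to finish.
Vendor E, Vendor P: unused.
Cost = 750×4 + 1000×8 + 200×20 = 15000.

15000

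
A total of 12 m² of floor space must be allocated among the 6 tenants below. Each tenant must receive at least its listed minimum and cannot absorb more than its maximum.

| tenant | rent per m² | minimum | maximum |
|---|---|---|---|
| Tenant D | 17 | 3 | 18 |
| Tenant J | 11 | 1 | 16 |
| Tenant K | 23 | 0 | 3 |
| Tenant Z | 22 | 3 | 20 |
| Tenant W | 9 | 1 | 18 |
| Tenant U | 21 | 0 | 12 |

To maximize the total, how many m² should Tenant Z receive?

4

Meeting every minimum uses 3+1+0+3+1+0 = 8 m², leaving 4.
Rank by rent per m²: Tenant K 23 > Tenant Z 22 > Tenant U 21 > Tenant D 17 > Tenant J 11 > Tenant W 9.
Give Tenant K 3 more to hit its cap of 3 ; 1 left.
Tenant Z has room for 17 more but only 1 remain, so it gets 4.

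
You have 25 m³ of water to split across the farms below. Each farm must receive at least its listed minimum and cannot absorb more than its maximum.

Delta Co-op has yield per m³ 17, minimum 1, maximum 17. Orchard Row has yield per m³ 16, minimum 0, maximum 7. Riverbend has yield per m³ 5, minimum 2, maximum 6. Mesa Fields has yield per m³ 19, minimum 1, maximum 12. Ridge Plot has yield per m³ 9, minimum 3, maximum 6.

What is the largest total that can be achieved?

Meeting every minimum uses 1+0+2+1+3 = 7 m³, leaving 18.
Order the farms by yield per m³: Mesa Fields 19 > Delta Co-op 17 > Orchard Row 16 > Ridge Plot 9 > Riverbend 5.
Give Mesa Fields 11 more to hit its cap of 12 → 7 left.
Only 7 left; Delta Co-op takes them to reach 8.
Total = 17×8 + 5×2 + 19×12 + 9×3 = 401.

401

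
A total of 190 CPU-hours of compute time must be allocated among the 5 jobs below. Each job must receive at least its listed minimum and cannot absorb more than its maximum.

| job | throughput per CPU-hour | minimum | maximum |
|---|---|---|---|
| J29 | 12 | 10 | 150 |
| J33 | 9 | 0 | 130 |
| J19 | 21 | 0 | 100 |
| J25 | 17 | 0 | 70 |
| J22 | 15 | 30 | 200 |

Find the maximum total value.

3520

Meeting every minimum uses 10+0+0+0+30 = 40 CPU-hours, leaving 150.
Order the jobs by throughput per CPU-hour: J19 21 > J25 17 > J22 15 > J29 12 > J33 9.
J19: +100 to 100 (cap) ; 50 left.
Only 50 left; J25 takes them to reach 50.
Total = 12×10 + 21×100 + 17×50 + 15×30 = 3520.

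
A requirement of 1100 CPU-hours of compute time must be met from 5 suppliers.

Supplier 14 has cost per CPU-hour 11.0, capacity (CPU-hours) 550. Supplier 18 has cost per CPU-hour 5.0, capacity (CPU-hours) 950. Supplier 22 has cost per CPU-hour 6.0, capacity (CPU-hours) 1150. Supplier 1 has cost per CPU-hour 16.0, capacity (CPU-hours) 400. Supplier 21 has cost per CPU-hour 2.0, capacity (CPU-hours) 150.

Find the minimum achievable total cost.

Fill from the cheapest supplier first.
Supplier 21 (2.0): use full 150 ; 950 CPU-hours to go.
Supplier 18 (5.0): use full 950 ; 0 CPU-hours to go.
Supplier 22, Supplier 14, Supplier 1: unused.
Cost = 150×2.0 + 950×5.0 = 5050.

5050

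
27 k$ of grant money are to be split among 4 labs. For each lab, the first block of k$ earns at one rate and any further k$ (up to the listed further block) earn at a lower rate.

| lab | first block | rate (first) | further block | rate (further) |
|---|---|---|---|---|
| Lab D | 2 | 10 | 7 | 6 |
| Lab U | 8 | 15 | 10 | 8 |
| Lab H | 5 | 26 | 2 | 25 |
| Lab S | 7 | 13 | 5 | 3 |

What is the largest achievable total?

Order all 8 blocks by rate: Lab H/T1 26 > Lab H/T2 25 > Lab U/T1 15 > Lab S/T1 13 > Lab D/T1 10 > Lab U/T2 8 > Lab D/T2 6 > Lab S/T2 3.
Fill Lab H T1 block (5 at 26) ; 22 left.
Lab H T2 at 25: fill all 2 ; 20 left.
Lab U T1 at 15: fill all 8 ; 12 left.
Fill Lab S T1 block (7 at 13) ; 5 left.
Lab D/T1 (10): +2 ; 3 left.
3 remain; put them into Lab U T2 at 8.
Total = 26×5 + 25×2 + 15×8 + 13×7 + 10×2 + 8×3 = 435.

435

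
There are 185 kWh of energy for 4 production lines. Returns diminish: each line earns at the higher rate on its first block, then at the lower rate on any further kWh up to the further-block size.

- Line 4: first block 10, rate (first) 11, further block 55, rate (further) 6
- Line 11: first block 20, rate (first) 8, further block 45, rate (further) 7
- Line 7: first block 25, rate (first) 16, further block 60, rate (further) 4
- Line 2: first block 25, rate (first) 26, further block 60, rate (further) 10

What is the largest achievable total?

Rank every tier by rate: Line 2/T1 26 > Line 7/T1 16 > Line 4/T1 11 > Line 2/T2 10 > Line 11/T1 8 > Line 11/T2 7 > Line 4/T2 6 > Line 7/T2 4.
Line 2/T1 (26): +25 ; 160 left.
Fill Line 7 T1 block (25 at 16) ; 135 left.
Fill Line 4 T1 block (10 at 11) ; 125 left.
Fill Line 2 T2 block (60 at 10) ; 65 left.
Line 11/T1 (8): +20 ; 45 left.
Fill Line 11 T2 block (45 at 7) ; 0 left.
Total = 26×25 + 16×25 + 11×10 + 10×60 + 8×20 + 7×45 = 2235.

2235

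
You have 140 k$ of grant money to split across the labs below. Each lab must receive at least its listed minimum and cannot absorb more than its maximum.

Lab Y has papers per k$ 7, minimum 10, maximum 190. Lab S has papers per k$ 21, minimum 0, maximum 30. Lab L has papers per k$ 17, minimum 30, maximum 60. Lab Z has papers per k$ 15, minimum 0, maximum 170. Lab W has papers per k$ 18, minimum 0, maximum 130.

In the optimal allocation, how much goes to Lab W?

70

Meeting every minimum uses 10+0+30+0+0 = 40 k$, leaving 100.
Order the labs by papers per k$: Lab S 21 > Lab W 18 > Lab L 17 > Lab Z 15 > Lab Y 7.
Lab S takes 30 more to reach its cap of 30 → 70 left.
Lab W has room for 130 more but only 70 remain, so it gets 70.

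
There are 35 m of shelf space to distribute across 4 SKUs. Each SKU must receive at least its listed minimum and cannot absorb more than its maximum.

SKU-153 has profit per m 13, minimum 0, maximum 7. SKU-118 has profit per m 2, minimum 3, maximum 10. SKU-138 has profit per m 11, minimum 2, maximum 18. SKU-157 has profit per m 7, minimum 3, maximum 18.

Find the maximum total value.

344

Meeting every minimum uses 0+3+2+3 = 8 m, leaving 27.
Highest profit per m first: SKU-153 13 > SKU-138 11 > SKU-157 7 > SKU-118 2.
SKU-153 takes 7 more to reach its cap of 7 → 20 left.
Give SKU-138 16 more to hit its cap of 18 → 4 left.
SKU-157: +4 (room for 15) → 7. Pool exhausted.
Total = 13×7 + 2×3 + 11×18 + 7×7 = 344.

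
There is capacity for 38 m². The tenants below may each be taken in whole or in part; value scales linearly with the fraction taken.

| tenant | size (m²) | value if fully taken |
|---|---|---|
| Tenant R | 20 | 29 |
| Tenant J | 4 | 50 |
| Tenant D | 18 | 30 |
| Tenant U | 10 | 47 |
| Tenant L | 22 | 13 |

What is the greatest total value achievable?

135.7

Sort by value density: Tenant J 50/4≈12.5, Tenant U 47/10≈4.7, Tenant D 30/18≈1.67, Tenant R 29/20≈1.45, Tenant L 13/22≈0.591.
Take all of Tenant J (4 m², value 50) → 34 m² left.
Tenant U: take in full, 10 m² for value 47 → 24 left.
All 18 m² of Tenant D fit (value 30) → 6 remain.
Only 6 m² remain; take 6/20 of Tenant R for value 29×6/20 = 8.7.
Total value = 135.7.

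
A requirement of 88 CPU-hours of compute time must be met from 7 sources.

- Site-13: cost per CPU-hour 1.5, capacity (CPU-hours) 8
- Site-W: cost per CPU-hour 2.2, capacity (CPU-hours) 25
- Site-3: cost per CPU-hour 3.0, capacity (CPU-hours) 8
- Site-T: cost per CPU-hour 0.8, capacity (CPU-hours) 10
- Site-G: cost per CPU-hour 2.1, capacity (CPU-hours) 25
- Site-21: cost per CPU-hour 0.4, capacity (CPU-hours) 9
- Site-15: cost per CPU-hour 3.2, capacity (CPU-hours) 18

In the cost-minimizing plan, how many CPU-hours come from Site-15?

Fill from the cheapest source first.
Site-21 (0.4): use full 9 — 79 CPU-hours to go.
Site-T at 0.8: take all 10 CPU-hours — 69 still needed.
Take 8 from Site-13 at 1.5 — need 61 more.
Site-G at 2.1: take all 25 CPU-hours — 36 still needed.
Site-W (2.2): use full 25 — 11 CPU-hours to go.
Site-3 at 3.0: take all 8 CPU-hours — 3 still needed.
Take 3 from Site-15 at 3.2 to finish.

3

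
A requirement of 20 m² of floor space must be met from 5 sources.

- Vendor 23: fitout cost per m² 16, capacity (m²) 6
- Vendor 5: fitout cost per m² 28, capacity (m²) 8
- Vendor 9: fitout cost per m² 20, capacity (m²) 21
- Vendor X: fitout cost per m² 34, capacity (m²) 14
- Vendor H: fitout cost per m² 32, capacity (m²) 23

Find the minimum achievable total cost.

376

Fill from the cheapest source first.
Take 6 from Vendor 23 at 16 → need 14 more.
Take 14 from Vendor 9 at 20 to finish.
Vendor 5, Vendor H, Vendor X: unused.
Cost = 6×16 + 14×20 = 376.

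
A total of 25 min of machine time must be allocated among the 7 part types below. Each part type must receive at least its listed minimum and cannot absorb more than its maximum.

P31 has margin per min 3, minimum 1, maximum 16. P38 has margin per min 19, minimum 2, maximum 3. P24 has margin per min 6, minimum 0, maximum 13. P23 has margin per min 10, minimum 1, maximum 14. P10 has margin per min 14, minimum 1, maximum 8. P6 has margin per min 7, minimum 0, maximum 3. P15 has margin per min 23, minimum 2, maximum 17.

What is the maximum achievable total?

Meeting every minimum uses 1+2+0+1+1+0+2 = 7 min, leaving 18.
Highest margin per min first: P15 23 > P38 19 > P10 14 > P23 10 > P6 7 > P24 6 > P31 3.
P15: +15 to 17 (cap) — 3 left.
P38 takes 1 more to reach its cap of 3 — 2 left.
P10: +2 (room for 7) → 3. Pool exhausted.
Total = 3×1 + 19×3 + 10×1 + 14×3 + 23×17 = 503.

503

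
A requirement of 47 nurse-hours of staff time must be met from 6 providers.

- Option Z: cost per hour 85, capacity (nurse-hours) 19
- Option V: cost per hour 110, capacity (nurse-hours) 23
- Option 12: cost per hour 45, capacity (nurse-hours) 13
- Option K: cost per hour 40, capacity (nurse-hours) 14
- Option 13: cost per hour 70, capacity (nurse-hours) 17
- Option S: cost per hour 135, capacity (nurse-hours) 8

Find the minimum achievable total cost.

Fill from the cheapest provider first.
Take 14 from Option K at 40 → need 33 more.
Take 13 from Option 12 at 45 → need 20 more.
Option 13 at 70: take all 17 nurse-hours → 3 still needed.
Option Z (85): take the remaining 3 → done.
Option V, Option S: unused.
Cost = 14×40 + 13×45 + 17×70 + 3×85 = 2590.

2590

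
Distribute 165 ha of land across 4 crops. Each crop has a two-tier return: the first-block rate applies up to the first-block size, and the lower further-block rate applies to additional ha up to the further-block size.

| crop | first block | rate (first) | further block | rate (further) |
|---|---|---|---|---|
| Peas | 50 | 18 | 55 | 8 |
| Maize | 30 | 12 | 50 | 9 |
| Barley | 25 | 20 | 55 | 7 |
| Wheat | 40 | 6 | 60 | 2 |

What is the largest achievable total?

2290

Order all 8 blocks by rate: Barley/first 20 > Peas/first 18 > Maize/first 12 > Maize/second 9 > Peas/second 8 > Barley/second 7 > Wheat/first 6 > Wheat/second 2.
Barley/first (20): +25 → 140 left.
Peas first at 18: fill all 50 → 90 left.
Maize/first (12): +30 → 60 left.
Fill Maize second block (50 at 9) → 10 left.
10 remain; put them into Peas second at 8.
Total = 20×25 + 18×50 + 12×30 + 9×50 + 8×10 = 2290.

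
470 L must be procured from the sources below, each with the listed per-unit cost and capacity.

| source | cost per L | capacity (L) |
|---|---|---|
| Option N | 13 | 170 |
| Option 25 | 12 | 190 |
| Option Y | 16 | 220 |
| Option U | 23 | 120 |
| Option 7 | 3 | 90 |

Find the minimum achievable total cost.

5080

Cheapest first:
Option 7 (3): use full 90 → 380 L to go.
Option 25 at 12: take all 190 L → 190 still needed.
Option N (13): use full 170 → 20 L to go.
Option Y at 16: take 20 of its 220 → requirement met.
Option U: unused.
Cost = 90×3 + 190×12 + 170×13 + 20×16 = 5080.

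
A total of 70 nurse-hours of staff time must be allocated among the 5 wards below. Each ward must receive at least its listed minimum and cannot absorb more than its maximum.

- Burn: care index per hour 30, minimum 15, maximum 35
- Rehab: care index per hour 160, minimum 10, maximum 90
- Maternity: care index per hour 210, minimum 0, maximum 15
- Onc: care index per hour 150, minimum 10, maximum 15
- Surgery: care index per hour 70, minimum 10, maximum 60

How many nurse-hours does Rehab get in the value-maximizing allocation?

Meeting every minimum uses 15+10+0+10+10 = 45 nurse-hours, leaving 25.
Rank by care index per hour: Maternity 210 > Rehab 160 > Onc 150 > Surgery 70 > Burn 30.
Give Maternity 15 more to hit its cap of 15 → 10 left.
Only 10 left; Rehab takes them to reach 20.

20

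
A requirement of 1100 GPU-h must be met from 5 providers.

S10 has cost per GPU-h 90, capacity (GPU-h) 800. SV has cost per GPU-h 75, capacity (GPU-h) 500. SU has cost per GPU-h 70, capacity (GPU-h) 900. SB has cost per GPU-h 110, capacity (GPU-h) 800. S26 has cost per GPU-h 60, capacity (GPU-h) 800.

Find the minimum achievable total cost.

69000

Cheapest first:
Take 800 from S26 at 60 — need 300 more.
SU at 70: take 300 of its 900 — requirement met.
SV, S10, SB: unused.
Cost = 800×60 + 300×70 = 69000.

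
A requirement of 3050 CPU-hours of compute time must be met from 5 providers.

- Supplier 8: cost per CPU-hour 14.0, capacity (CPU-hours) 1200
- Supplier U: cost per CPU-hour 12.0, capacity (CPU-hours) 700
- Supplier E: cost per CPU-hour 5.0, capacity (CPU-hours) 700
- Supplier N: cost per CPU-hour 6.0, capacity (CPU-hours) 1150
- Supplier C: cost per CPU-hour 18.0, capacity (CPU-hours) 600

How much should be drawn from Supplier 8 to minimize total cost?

Fill from the cheapest provider first.
Supplier E (5.0): use full 700 — 2350 CPU-hours to go.
Take 1150 from Supplier N at 6.0 — need 1200 more.
Supplier U (12.0): use full 700 — 500 CPU-hours to go.
Supplier 8 (14.0): take the remaining 500 — done.
Supplier C: unused.

500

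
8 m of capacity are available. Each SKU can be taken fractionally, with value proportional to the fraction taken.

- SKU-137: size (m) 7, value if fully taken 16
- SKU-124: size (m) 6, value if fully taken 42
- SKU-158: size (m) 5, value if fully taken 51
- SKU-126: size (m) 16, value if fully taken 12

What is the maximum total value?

Sort by value density: SKU-158 51/5≈10.2, SKU-124 42/6≈7, SKU-137 16/7≈2.29, SKU-126 12/16≈0.75.
All 5 m of SKU-158 fit (value 51) → 3 remain.
3 m left: a 3/6 share of SKU-124 gives 42×3/6 = 21.
Total value = 72.

72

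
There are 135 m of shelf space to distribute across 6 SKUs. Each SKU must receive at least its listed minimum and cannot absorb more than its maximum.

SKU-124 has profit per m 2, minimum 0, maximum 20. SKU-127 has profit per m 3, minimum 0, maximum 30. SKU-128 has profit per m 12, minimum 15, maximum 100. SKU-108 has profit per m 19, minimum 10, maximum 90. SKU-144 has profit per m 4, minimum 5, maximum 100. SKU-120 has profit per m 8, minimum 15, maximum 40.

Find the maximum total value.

2150

Meeting every minimum uses 0+0+15+10+5+15 = 45 m, leaving 90.
Rank by profit per m: SKU-108 19 > SKU-128 12 > SKU-120 8 > SKU-144 4 > SKU-127 3 > SKU-124 2.
SKU-108: +80 to 90 (cap) — 10 left.
SKU-128: +10 (room for 85) → 25. Pool exhausted.
Total = 12×25 + 19×90 + 4×5 + 8×15 = 2150.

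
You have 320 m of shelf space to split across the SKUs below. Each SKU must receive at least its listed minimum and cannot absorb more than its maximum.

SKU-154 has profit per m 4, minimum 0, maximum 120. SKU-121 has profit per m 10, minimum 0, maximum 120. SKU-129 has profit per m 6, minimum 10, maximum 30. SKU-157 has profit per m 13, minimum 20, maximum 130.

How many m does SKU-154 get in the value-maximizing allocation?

Meeting every minimum uses 0+0+10+20 = 30 m, leaving 290.
Rank by profit per m: SKU-157 13 > SKU-121 10 > SKU-129 6 > SKU-154 4.
SKU-157 takes 110 more to reach its cap of 130 ; 180 left.
Give SKU-121 120 more to hit its cap of 120 ; 60 left.
Give SKU-129 20 more to hit its cap of 30 ; 40 left.
SKU-154 has room for 120 more but only 40 remain, so it gets 40.

40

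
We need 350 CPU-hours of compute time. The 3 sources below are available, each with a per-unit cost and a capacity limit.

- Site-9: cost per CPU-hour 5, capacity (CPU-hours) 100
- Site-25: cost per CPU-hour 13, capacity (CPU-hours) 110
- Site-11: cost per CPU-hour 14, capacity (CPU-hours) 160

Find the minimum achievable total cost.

Fill from the cheapest source first.
Site-9 at 5: take all 100 CPU-hours — 250 still needed.
Site-25 (13): use full 110 — 140 CPU-hours to go.
Site-11 at 14: take 140 of its 160 — requirement met.
Cost = 100×5 + 110×13 + 140×14 = 3890.

3890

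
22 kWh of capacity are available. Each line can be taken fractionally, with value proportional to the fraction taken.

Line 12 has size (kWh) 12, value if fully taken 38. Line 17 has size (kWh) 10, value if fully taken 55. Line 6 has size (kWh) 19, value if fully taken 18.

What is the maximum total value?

93

Rank by value-to-size ratio: Line 17 55/10≈5.5, Line 12 38/12≈3.17, Line 6 18/19≈0.947.
Take all of Line 17 (10 kWh, value 55) ; 12 kWh left.
All 12 kWh of Line 12 fit (value 38) ; 0 remain.
Total value = 93.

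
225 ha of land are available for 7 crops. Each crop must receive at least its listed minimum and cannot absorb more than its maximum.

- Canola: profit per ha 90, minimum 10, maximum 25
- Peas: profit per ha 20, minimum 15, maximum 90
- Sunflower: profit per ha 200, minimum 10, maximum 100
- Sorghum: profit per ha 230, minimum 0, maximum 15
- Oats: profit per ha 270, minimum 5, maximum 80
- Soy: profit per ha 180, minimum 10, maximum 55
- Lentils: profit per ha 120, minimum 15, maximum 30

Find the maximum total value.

Meeting every minimum uses 10+15+10+0+5+10+15 = 65 ha, leaving 160.
Rank by profit per ha: Oats 270 > Sorghum 230 > Sunflower 200 > Soy 180 > Lentils 120 > Canola 90 > Peas 20.
Oats: +75 to 80 (cap) ; 85 left.
Sorghum: +15 to 15 (cap) ; 70 left.
Only 70 left; Sunflower takes them to reach 80.
Total = 90×10 + 20×15 + 200×80 + 230×15 + 270×80 + 180×10 + 120×15 = 45850.

45850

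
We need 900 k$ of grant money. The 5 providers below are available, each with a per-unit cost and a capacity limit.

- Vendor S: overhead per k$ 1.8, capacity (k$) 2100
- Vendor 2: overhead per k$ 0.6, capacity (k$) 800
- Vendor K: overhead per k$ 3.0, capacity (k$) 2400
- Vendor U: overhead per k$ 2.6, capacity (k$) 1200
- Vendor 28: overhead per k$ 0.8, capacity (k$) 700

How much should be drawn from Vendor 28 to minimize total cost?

100

Fill from the cheapest provider first.
Vendor 2 at 0.6: take all 800 k$ — 100 still needed.
Vendor 28 (0.8): take the remaining 100 — done.
Vendor S, Vendor U, Vendor K: unused.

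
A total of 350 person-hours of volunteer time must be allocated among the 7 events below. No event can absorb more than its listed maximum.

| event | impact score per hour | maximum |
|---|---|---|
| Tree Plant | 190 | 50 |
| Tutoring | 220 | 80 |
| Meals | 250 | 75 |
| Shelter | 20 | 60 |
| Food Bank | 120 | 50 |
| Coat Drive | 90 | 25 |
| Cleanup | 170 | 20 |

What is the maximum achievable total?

58500

Order the events by impact score per hour: Meals 250 > Tutoring 220 > Tree Plant 190 > Cleanup 170 > Food Bank 120 > Coat Drive 90 > Shelter 20.
Meals: +75 to 75 (cap) ; 275 left.
Tutoring takes 80 to reach its cap of 80 ; 195 left.
Give Tree Plant 50 to hit its cap of 50 ; 145 left.
Give Cleanup 20 to hit its cap of 20 ; 125 left.
Food Bank: +50 to 50 (cap) ; 75 left.
Coat Drive: +25 to 25 (cap) ; 50 left.
Only 50 left; Shelter takes them to reach 50.
Total = 190×50 + 220×80 + 250×75 + 20×50 + 120×50 + 90×25 + 170×20 = 58500.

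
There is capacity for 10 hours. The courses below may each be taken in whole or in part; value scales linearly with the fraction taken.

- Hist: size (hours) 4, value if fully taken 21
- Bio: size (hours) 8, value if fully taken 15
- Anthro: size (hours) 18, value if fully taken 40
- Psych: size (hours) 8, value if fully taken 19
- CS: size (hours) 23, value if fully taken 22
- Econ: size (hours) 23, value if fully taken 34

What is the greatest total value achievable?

35.25

Rank by value-to-size ratio: Hist 21/4≈5.25, Psych 19/8≈2.38, Anthro 40/18≈2.22, Bio 15/8≈1.88, Econ 34/23≈1.48, CS 22/23≈0.957.
Take all of Hist (4 hours, value 21) — 6 hours left.
Only 6 hours remain; take 6/8 of Psych for value 19×6/8 = 14.25.
Total value = 35.25.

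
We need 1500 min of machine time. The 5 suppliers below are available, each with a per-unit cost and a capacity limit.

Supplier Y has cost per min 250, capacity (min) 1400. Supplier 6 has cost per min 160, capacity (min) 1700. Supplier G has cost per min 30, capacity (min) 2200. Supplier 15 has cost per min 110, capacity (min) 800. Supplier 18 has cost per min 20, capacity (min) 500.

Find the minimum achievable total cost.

40000

Cheapest first:
Supplier 18 (20): use full 500 — 1000 min to go.
Supplier G (30): take the remaining 1000 — done.
Supplier 15, Supplier 6, Supplier Y: unused.
Cost = 500×20 + 1000×30 = 40000.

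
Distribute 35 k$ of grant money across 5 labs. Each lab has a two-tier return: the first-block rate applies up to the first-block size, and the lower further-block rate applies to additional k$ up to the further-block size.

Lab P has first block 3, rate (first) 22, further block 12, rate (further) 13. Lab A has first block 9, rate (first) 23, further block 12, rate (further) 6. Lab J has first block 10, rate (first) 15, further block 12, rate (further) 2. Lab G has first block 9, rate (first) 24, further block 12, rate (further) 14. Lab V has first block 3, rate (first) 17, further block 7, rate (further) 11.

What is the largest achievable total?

704

Rank every tier by rate: Lab G/tier1 24 > Lab A/tier1 23 > Lab P/tier1 22 > Lab V/tier1 17 > Lab J/tier1 15 > Lab G/tier2 14 > Lab P/tier2 13 > Lab V/tier2 11 > Lab A/tier2 6 > Lab J/tier2 2.
Lab G/tier1 (24): +9 — 26 left.
Fill Lab A tier1 block (9 at 23) — 17 left.
Lab P/tier1 (22): +3 — 14 left.
Lab V tier1 at 17: fill all 3 — 11 left.
Lab J tier1 at 15: fill all 10 — 1 left.
Lab G tier2 at 14: only 1 left, fill 1.
Total = 24×9 + 23×9 + 22×3 + 17×3 + 15×10 + 14×1 = 704.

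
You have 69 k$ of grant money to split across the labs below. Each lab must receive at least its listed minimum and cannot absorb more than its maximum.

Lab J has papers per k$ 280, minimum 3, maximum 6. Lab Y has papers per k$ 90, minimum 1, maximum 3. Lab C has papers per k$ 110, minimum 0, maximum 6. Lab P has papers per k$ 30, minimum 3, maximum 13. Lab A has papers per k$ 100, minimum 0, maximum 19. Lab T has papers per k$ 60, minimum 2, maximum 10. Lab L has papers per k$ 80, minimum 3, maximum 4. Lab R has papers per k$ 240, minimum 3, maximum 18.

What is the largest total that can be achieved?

Meeting every minimum uses 3+1+0+3+0+2+3+3 = 15 k$, leaving 54.
Highest papers per k$ first: Lab J 280 > Lab R 240 > Lab C 110 > Lab A 100 > Lab Y 90 > Lab L 80 > Lab T 60 > Lab P 30.
Give Lab J 3 more to hit its cap of 6 ; 51 left.
Give Lab R 15 more to hit its cap of 18 ; 36 left.
Lab C: +6 to 6 (cap) ; 30 left.
Lab A takes 19 more to reach its cap of 19 ; 11 left.
Lab Y: +2 to 3 (cap) ; 9 left.
Lab L takes 1 more to reach its cap of 4 ; 8 left.
Lab T: +8 to 10 (cap) ; 0 left.
Total = 280×6 + 90×3 + 110×6 + 30×3 + 100×19 + 60×10 + 80×4 + 240×18 = 9840.

9840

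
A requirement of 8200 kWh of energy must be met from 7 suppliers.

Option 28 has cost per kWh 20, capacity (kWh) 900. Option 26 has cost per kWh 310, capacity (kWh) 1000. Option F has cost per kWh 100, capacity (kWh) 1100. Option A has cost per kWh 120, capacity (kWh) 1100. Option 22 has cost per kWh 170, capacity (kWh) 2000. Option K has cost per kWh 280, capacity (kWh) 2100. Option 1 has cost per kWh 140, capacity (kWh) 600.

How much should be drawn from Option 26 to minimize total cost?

400

Cheapest first:
Take 900 from Option 28 at 20 — need 7300 more.
Option F at 100: take all 1100 kWh — 6200 still needed.
Option A (120): use full 1100 — 5100 kWh to go.
Take 600 from Option 1 at 140 — need 4500 more.
Take 2000 from Option 22 at 170 — need 2500 more.
Option K (280): use full 2100 — 400 kWh to go.
Take 400 from Option 26 at 310 to finish.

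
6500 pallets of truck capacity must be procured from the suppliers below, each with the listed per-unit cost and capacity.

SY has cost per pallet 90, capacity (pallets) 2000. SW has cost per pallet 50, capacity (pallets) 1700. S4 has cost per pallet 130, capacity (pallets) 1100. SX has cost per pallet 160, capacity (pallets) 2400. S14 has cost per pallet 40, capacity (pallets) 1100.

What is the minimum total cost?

548000

Fill from the cheapest supplier first.
S14 at 40: take all 1100 pallets — 5400 still needed.
Take 1700 from SW at 50 — need 3700 more.
SY at 90: take all 2000 pallets — 1700 still needed.
S4 (130): use full 1100 — 600 pallets to go.
SX (160): take the remaining 600 — done.
Cost = 1100×40 + 1700×50 + 2000×90 + 1100×130 + 600×160 = 548000.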